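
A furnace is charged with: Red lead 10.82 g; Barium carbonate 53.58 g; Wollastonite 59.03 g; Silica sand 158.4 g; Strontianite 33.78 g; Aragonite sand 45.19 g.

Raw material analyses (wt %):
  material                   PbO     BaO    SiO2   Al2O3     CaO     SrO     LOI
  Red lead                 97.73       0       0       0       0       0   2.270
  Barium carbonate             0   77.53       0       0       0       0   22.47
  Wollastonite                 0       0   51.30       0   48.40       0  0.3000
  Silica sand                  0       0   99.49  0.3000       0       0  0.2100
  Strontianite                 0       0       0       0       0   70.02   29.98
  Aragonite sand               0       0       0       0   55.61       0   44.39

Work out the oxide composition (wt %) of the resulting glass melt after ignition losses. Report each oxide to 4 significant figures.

Every computation maintains full float precision all the way through; working values are displayed, with 4-significant-figure rounding, alongside each step. Each reported number is rounded once only; the derived quantities, including yield, the totals, six oxide percentages, LOI, glass mass, are computed from the weighed amounts on 317.8 g of glass at full float precision, as they appear in either problem or answer.
Oxide masses out of the charge:
  PbO: 10.82·0.9773 = 10.57 g
  BaO: 53.58·0.7753 = 41.54 g
  SiO2: 59.03·0.5130 + 158.4·0.9949 = 187.9 g
  Al2O3: 158.4·0.003000 = 0.4752 g
  CaO: 59.03·0.4840 + 45.19·0.5561 = 53.70 g
  SrO: 33.78·0.7002 = 23.65 g
LOI: 10.82·0.02270 + 53.58·0.2247 + 59.03·0.003000 + 158.4·0.002100 + 33.78·0.2998 + 45.19·0.4439 = 42.98 g
Glass = total batch minus LOI = 360.8 − 42.98 = 317.8 g (= Σ oxide masses)
each oxide over glass, ×100, is wt %

Glass mass = 317.8 g (batch 360.8 − LOI 42.98).
Composition: PbO 3.327%, BaO 13.07%, SiO2 59.11%, Al2O3 0.1495%, CaO 16.90%, SrO 7.442%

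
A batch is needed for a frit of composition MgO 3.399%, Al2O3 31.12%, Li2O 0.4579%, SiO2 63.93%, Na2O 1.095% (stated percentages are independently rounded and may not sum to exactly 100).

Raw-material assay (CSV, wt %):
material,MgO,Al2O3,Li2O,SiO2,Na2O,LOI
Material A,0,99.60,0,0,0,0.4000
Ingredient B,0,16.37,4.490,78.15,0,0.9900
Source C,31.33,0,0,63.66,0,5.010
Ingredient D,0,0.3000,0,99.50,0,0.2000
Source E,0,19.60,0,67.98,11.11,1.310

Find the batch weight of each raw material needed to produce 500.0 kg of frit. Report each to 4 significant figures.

Batch per 500.0 kg frit:
  Material A: 137.5 kg
  Ingredient B: 50.99 kg
  Source C: 54.25 kg
  Ingredient D: 212.8 kg
  Source E: 49.28 kg
Total batch = 504.8 kg; LOI loss = 4.844 kg; yield = 99.04%

The whole derivation maintains full float precision in all steps; mid-chain values are displayed rounded to 4 significant figures across the worked steps — every reported figure is rounded just once; the derived quantities are re-derived from the batch weights for 500.0 kg of glass in full float precision (ignition loss, the five compositions, the totals, the yield, glass mass) exactly as printed in the question or the answer.
Oxide-by-oxide targets in 500.0 kg frit:
  MgO: 3.399% × 500.0 = 17.00 kg
  Al2O3: 31.12% × 500.0 = 155.6 kg
  Li2O: 0.4579% × 500.0 = 2.290 kg
  SiO2: 63.93% × 500.0 = 319.6 kg
  Na2O: 1.095% × 500.0 = 5.475 kg
Balance tally, oxide-wise, using the reported weights, per the basis as stated (sum by sum, the targets are met within answer rounding):
  MgO: 54.25·0.3133 = 17.00 kg (target 17.00 kg)
  Al2O3: 137.5·0.9960 + 50.99·0.1637 + 212.8·0.003000 + 49.28·0.1960 = 155.6 kg (target 155.6 kg)
  Li2O: 50.99·0.04490 = 2.289 kg (target 2.290 kg)
  SiO2: 50.99·0.7815 + 54.25·0.6366 + 212.8·0.9950 + 49.28·0.6798 = 319.6 kg (target 319.6 kg)
  Na2O: 49.28·0.1111 = 5.475 kg (target 5.475 kg)
Glass-mass closure: batch total minus LOI = 500.0 kg (summing oxide targets gives 500.0 kg; against the stated basis, 500.0 kg — a pure rounding effect).
Total batch = Σ batch = 504.8 kg; loss to ignition Σ batch·LOI = 4.844 kg; yield: glass divided by total = 99.04%.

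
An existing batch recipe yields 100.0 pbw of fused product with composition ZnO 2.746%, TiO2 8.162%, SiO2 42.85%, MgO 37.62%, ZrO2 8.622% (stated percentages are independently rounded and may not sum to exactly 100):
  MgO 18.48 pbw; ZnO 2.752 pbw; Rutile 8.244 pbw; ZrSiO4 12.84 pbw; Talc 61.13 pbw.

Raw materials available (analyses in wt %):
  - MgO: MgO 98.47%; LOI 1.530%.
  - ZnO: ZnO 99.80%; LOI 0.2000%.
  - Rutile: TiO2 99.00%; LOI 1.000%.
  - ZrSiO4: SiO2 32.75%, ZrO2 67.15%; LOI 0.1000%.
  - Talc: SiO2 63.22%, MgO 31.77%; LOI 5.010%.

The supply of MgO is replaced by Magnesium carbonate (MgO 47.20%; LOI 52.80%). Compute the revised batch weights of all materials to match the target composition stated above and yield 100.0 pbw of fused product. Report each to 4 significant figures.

Intermediates are shown, with 4-significant-digit rounding, in the printout — each numeric step maintains full precision at every stage; each reported value takes just one rounding; derived quantities (the five compositions, ignition loss, the yield, totals, net glass mass) are carried using the weight values at 100.0 pbw of glass at full float precision, as written in the problem or the answer.
Oxide-by-oxide targets in 100.0 pbw fused product:
  ZnO: 2.746% × 100.0 = 2.746 pbw
  TiO2: 8.162% × 100.0 = 8.162 pbw
  SiO2: 42.85% × 100.0 = 42.85 pbw
  MgO: 37.62% × 100.0 = 37.62 pbw
  ZrO2: 8.622% × 100.0 = 8.622 pbw
Verifying the oxide balance from the weights as reported, versus the basis set out (sum by sum, the targets are met exact up to rounding of places):
  ZnO: 2.752·0.9980 = 2.746 pbw (target 2.746 pbw)
  TiO2: 8.244·0.9900 = 8.162 pbw (target 8.162 pbw)
  SiO2: 12.84·0.3275 + 61.13·0.6322 = 42.85 pbw (target 42.85 pbw)
  MgO: 38.56·0.4720 + 61.13·0.3177 = 37.62 pbw (target 37.62 pbw)
  ZrO2: 12.84·0.6715 = 8.622 pbw (target 8.622 pbw)
Mass balance on the glass: the batch minus its LOI: 100.0 pbw (the Σ of target masses is 100.0 pbw; stated basis 100.0 pbw — deltas are rounding alone).
Total batch = Σ batch = 123.5 pbw; loss to ignition Σ batch·LOI = 23.52 pbw; yield: glass divided by total = 80.96%.

Revised batch per 100.0 pbw fused product:
  Magnesium carbonate: 38.56 pbw
  ZnO: 2.752 pbw
  Rutile: 8.244 pbw
  ZrSiO4: 12.84 pbw
  Talc: 61.13 pbw
Total batch = 123.5 pbw; LOI loss = 23.52 pbw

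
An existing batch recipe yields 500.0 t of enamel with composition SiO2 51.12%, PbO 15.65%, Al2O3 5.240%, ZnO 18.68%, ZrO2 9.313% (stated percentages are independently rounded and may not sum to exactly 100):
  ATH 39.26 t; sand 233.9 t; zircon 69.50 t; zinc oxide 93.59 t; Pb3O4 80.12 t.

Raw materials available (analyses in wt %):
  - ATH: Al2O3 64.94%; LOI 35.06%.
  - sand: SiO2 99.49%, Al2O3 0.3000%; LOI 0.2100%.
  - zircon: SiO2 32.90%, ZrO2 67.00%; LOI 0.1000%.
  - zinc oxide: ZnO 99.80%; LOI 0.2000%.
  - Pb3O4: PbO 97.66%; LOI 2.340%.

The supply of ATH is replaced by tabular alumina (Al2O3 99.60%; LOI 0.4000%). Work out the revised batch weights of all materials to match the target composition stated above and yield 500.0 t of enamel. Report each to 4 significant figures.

Revised batch per 500.0 t enamel:
  tabular alumina: 25.60 t
  sand: 233.9 t
  zircon: 69.50 t
  zinc oxide: 93.59 t
  Pb3O4: 80.12 t
Total batch = 502.7 t; LOI loss = 2.725 t

Mid-chain values appear (rounded to 4 significant digits) across the worked steps; each numeric step runs at exact precision in all steps — each reported value takes just one rounding. Derived quantities, including the totals, ignition loss, five oxide percentages, yield, glass mass, are recomputed from the weighed amounts on 500.0 t of glass at full precision as set out in the problem or the answer.
Oxide-by-oxide targets in 500.0 t enamel:
  SiO2: 51.12% × 500.0 = 255.6 t
  PbO: 15.65% × 500.0 = 78.25 t
  Al2O3: 5.240% × 500.0 = 26.20 t
  ZnO: 18.68% × 500.0 = 93.40 t
  ZrO2: 9.313% × 500.0 = 46.56 t
Sums-versus-targets review working from each reported weight, at the basis given (summed amounts equal target values once rounding is allowed for):
  SiO2: 233.9·0.9949 + 69.50·0.3290 = 255.6 t (target 255.6 t)
  PbO: 80.12·0.9766 = 78.25 t (target 78.25 t)
  Al2O3: 25.60·0.9960 + 233.9·0.003000 = 26.20 t (target 26.20 t)
  ZnO: 93.59·0.9980 = 93.40 t (target 93.40 t)
  ZrO2: 69.50·0.6700 = 46.57 t (target 46.56 t)
Glass-mass closure: net batch after ignition = 500.0 t (targets for the oxides total 500.0 t; stated basis 500.0 t — any gap is answer rounding).
Adding the batch up: Σ batch = 502.7 t; LOI loss = Σ batch·LOI = 2.725 t; the yield ratio, glass ÷ batch: 99.46%.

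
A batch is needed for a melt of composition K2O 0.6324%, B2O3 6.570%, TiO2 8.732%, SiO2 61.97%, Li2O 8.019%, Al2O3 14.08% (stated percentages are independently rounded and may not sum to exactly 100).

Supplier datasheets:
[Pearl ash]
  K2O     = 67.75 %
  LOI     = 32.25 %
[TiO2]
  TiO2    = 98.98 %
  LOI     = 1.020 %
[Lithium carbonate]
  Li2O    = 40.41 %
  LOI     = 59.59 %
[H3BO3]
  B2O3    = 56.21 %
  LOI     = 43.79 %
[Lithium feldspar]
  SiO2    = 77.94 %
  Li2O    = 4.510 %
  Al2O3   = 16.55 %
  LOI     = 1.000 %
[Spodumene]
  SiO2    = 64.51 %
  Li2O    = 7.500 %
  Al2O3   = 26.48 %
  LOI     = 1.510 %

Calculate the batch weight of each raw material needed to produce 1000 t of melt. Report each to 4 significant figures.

Intermediates are displayed rounded to four significant figures in the printout. Full float precision is carried at each step. A single rounding finalizes every reported figure. Derived quantities, including the six compositions, net glass mass, LOI, the yield, totals, are rebuilt starting from the weights for 1000 t of glass in full precision as written in the problem or the answer.
Target oxide masses per 1000 t melt:
  K2O: 0.6324% × 1000 = 6.324 t
  B2O3: 6.570% × 1000 = 65.70 t
  TiO2: 8.732% × 1000 = 87.32 t
  SiO2: 61.97% × 1000 = 619.7 t
  Li2O: 8.019% × 1000 = 80.19 t
  Al2O3: 14.08% × 1000 = 140.8 t
Sums-versus-targets review per the reported batch figures, versus the basis set out (sums match the target masses up to rounding of the answer):
  K2O: 9.334·0.6775 = 6.324 t (target 6.324 t)
  B2O3: 116.9·0.5621 = 65.71 t (target 65.70 t)
  TiO2: 88.22·0.9898 = 87.32 t (target 87.32 t)
  SiO2: 735.5·0.7794 + 72.06·0.6451 = 619.7 t (target 619.7 t)
  Li2O: 103.0·0.4041 + 735.5·0.04510 + 72.06·0.07500 = 80.20 t (target 80.19 t)
  Al2O3: 735.5·0.1655 + 72.06·0.2648 = 140.8 t (target 140.8 t)
Auditing the glass mass value: net batch after ignition = 1000 t (summing oxide targets gives 1000 t; versus the stated basis of 1000 t — differing by rounding only).
Batch total: Σ batch = 1125 t; ignition loss, Σ(batch × LOI) = 124.9 t; as yield: glass ÷ batch → 88.90%.

Batch per 1000 t melt:
  Pearl ash: 9.334 t
  TiO2: 88.22 t
  Lithium carbonate: 103.0 t
  H3BO3: 116.9 t
  Lithium feldspar: 735.5 t
  Spodumene: 72.06 t
Total batch = 1125 t; LOI loss = 124.9 t; yield = 88.90%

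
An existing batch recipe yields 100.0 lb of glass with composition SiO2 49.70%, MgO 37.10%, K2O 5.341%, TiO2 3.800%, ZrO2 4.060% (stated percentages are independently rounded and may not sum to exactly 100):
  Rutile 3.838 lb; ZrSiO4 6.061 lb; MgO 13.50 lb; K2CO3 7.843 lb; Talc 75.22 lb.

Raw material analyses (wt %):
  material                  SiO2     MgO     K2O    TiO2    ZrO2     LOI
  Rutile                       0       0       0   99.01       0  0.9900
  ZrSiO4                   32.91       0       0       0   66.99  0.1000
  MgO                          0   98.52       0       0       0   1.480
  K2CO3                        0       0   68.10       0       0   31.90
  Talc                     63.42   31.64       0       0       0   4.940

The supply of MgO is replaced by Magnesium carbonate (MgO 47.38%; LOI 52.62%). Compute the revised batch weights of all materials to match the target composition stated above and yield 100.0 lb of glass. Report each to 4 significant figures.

Revised batch per 100.0 lb glass:
  Rutile: 3.838 lb
  ZrSiO4: 6.061 lb
  Magnesium carbonate: 28.07 lb
  K2CO3: 7.843 lb
  Talc: 75.22 lb
Total batch = 121.0 lb; LOI loss = 21.03 lb

All arithmetic holds full float precision from start to finish; in-progress results are displayed (rounded to four significant figures) as written — every reported value receives exactly one rounding. All derived quantities are computed in full precision (glass mass, yield, the totals, ignition loss, five oxide percentages) starting from the weights at 100.0 lb of glass, as quoted within problem or answer.
Target oxide masses per 100.0 lb glass:
  SiO2: 49.70% × 100.0 = 49.70 lb
  MgO: 37.10% × 100.0 = 37.10 lb
  K2O: 5.341% × 100.0 = 5.341 lb
  TiO2: 3.800% × 100.0 = 3.800 lb
  ZrO2: 4.060% × 100.0 = 4.060 lb
Checking each oxide sum per the reported batch figures, relative to the basis at hand (oxide sums agree with the targets modulo rounding of the values):
  SiO2: 6.061·0.3291 + 75.22·0.6342 = 49.70 lb (target 49.70 lb)
  MgO: 28.07·0.4738 + 75.22·0.3164 = 37.10 lb (target 37.10 lb)
  K2O: 7.843·0.6810 = 5.341 lb (target 5.341 lb)
  TiO2: 3.838·0.9901 = 3.800 lb (target 3.800 lb)
  ZrO2: 6.061·0.6699 = 4.060 lb (target 4.060 lb)
Glass-mass closure: the batch minus its LOI: 100.0 lb (the Σ of target masses is 100.0 lb; with the basis standing at 100.0 lb — differing by rounding only).
Whole-batch sum: Σ batch = 121.0 lb; the LOI term Σ batch·LOI equals 21.03 lb; yield, glass over the total, = 82.62%.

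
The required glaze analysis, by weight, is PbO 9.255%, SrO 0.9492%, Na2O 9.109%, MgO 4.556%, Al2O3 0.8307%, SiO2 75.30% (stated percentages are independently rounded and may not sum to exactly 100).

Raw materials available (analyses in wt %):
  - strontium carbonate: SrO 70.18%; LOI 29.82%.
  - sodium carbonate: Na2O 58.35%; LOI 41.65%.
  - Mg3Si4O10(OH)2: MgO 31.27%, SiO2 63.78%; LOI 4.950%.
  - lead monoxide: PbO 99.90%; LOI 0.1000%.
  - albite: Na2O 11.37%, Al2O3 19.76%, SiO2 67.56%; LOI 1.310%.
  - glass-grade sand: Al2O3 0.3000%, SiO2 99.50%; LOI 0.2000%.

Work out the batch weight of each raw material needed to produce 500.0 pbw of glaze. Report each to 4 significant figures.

Each numeric step maintains exact precision throughout; the intermediate values are displayed rounded to 4 significant figures in the printout — each reported number is rounded exactly once — derived quantities (the totals, ignition loss, the six compositions, the yield, net glass mass) are carried from the batch weights at 500.0 pbw of glass at exact precision, as quoted within either problem or answer.
Oxide mass targets, per 500.0 pbw glaze:
  PbO: 9.255% × 500.0 = 46.28 pbw
  SrO: 0.9492% × 500.0 = 4.746 pbw
  Na2O: 9.109% × 500.0 = 45.54 pbw
  MgO: 4.556% × 500.0 = 22.78 pbw
  Al2O3: 0.8307% × 500.0 = 4.154 pbw
  SiO2: 75.30% × 500.0 = 376.5 pbw
Per-oxide balance check given the weights on record, against the basis in use (every target is met by its sum inside rounding margins):
  PbO: 46.32·0.9990 = 46.27 pbw (target 46.28 pbw)
  SrO: 6.763·0.7018 = 4.746 pbw (target 4.746 pbw)
  Na2O: 74.91·0.5835 + 16.15·0.1137 = 45.55 pbw (target 45.54 pbw)
  MgO: 72.85·0.3127 = 22.78 pbw (target 22.78 pbw)
  Al2O3: 16.15·0.1976 + 320.7·0.003000 = 4.153 pbw (target 4.154 pbw)
  SiO2: 72.85·0.6378 + 16.15·0.6756 + 320.7·0.9950 = 376.5 pbw (target 376.5 pbw)
The glass-mass cross-check: net batch after ignition = 500.0 pbw (targets for the oxides total 500.0 pbw; basis as stated: 500.0 pbw — deltas are rounding alone).
Batch total: Σ batch = 537.7 pbw; the LOI term Σ batch·LOI equals 37.72 pbw; the yield ratio, glass ÷ batch: 92.98%.

Batch per 500.0 pbw glaze:
  strontium carbonate: 6.763 pbw
  sodium carbonate: 74.91 pbw
  Mg3Si4O10(OH)2: 72.85 pbw
  lead monoxide: 46.32 pbw
  albite: 16.15 pbw
  glass-grade sand: 320.7 pbw
Total batch = 537.7 pbw; LOI loss = 37.72 pbw; yield = 92.98%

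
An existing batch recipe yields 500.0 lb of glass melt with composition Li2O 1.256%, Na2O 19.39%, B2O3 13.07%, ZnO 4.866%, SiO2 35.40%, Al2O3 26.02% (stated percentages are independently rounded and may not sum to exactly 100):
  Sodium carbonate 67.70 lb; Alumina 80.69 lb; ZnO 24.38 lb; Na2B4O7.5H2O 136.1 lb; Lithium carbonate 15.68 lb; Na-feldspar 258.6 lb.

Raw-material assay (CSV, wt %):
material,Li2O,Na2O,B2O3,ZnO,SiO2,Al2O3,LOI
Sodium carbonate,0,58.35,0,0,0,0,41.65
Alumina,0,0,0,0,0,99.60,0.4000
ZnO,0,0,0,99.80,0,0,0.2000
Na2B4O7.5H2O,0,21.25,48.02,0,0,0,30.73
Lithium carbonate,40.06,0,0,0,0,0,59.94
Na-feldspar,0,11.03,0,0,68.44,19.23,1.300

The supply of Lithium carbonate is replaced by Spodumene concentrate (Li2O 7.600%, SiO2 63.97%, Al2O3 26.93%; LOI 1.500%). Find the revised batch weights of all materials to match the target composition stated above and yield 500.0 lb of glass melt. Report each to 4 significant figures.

Revised batch per 500.0 lb glass melt:
  Sodium carbonate: 82.30 lb
  Alumina: 73.26 lb
  ZnO: 24.38 lb
  Na2B4O7.5H2O: 136.1 lb
  Spodumene concentrate: 82.63 lb
  Na-feldspar: 181.4 lb
Total batch = 580.1 lb; LOI loss = 80.04 lb

The intermediate values are displayed, with 4-significant-figure rounding, at each printed step — each numeric step keeps full float precision all the way through — each reported value is rounded just once — derived quantities are computed in full float precision (LOI, totals, yield, glass mass, the six compositions) from the batch weights per 500.0 lb of glass, exactly as printed in question or answer.
Oxide-by-oxide targets in 500.0 lb glass melt:
  Li2O: 1.256% × 500.0 = 6.280 lb
  Na2O: 19.39% × 500.0 = 96.95 lb
  B2O3: 13.07% × 500.0 = 65.35 lb
  ZnO: 4.866% × 500.0 = 24.33 lb
  SiO2: 35.40% × 500.0 = 177.0 lb
  Al2O3: 26.02% × 500.0 = 130.1 lb
Oxide-by-oxide audit per the reported batch figures, per the basis as stated (sums match the target masses up to rounding of the answer):
  Li2O: 82.63·0.07600 = 6.280 lb (target 6.280 lb)
  Na2O: 82.30·0.5835 + 136.1·0.2125 + 181.4·0.1103 = 96.95 lb (target 96.95 lb)
  B2O3: 136.1·0.4802 = 65.36 lb (target 65.35 lb)
  ZnO: 24.38·0.9980 = 24.33 lb (target 24.33 lb)
  SiO2: 82.63·0.6397 + 181.4·0.6844 = 177.0 lb (target 177.0 lb)
  Al2O3: 73.26·0.9960 + 82.63·0.2693 + 181.4·0.1923 = 130.1 lb (target 130.1 lb)
Consistency of the glass mass: net batch after ignition = 500.0 lb (the targets, summed, come to 500.0 lb; the stated basis being 500.0 lb — a pure rounding effect).
Total batch = Σ batch = 580.1 lb; the LOI term Σ batch·LOI equals 80.04 lb; yield = glass ÷ total batch = 86.20%.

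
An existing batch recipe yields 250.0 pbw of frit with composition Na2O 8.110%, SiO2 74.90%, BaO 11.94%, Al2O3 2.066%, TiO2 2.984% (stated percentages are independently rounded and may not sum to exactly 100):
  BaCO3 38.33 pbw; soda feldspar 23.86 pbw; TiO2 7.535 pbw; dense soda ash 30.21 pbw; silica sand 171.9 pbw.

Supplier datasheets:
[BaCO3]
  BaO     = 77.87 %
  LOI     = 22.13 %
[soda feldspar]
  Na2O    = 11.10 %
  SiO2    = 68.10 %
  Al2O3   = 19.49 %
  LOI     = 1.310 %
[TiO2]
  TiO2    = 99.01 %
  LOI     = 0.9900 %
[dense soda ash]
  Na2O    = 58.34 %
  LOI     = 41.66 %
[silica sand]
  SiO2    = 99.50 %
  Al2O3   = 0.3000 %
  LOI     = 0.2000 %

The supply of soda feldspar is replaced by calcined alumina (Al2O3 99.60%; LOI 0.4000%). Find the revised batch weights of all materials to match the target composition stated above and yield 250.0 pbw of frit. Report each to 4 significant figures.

Revised batch per 250.0 pbw frit:
  BaCO3: 38.33 pbw
  calcined alumina: 4.619 pbw
  TiO2: 7.535 pbw
  dense soda ash: 34.75 pbw
  silica sand: 188.2 pbw
Total batch = 273.4 pbw; LOI loss = 23.43 pbw

The intermediate values are printed (rounded to four significant digits) in the printout. Each numeric step keeps full precision end to end; every reported number carries a single rounding. All derived quantities, including the totals, ignition loss, yield, glass mass, the five compositions, are re-derived from the batch weights on 250.0 pbw of glass in full float precision, exactly as printed in either problem or answer.
Per-oxide target masses for 250.0 pbw frit:
  Na2O: 8.110% × 250.0 = 20.27 pbw
  SiO2: 74.90% × 250.0 = 187.2 pbw
  BaO: 11.94% × 250.0 = 29.85 pbw
  Al2O3: 2.066% × 250.0 = 5.165 pbw
  TiO2: 2.984% × 250.0 = 7.460 pbw
Verifying the oxide balance from the weights as reported, against the basis in use (oxide sums agree with the targets modulo rounding of the values):
  Na2O: 34.75·0.5834 = 20.27 pbw (target 20.27 pbw)
  SiO2: 188.2·0.9950 = 187.3 pbw (target 187.2 pbw)
  BaO: 38.33·0.7787 = 29.85 pbw (target 29.85 pbw)
  Al2O3: 4.619·0.9960 + 188.2·0.003000 = 5.165 pbw (target 5.165 pbw)
  TiO2: 7.535·0.9901 = 7.460 pbw (target 7.460 pbw)
Glass-mass sanity pass: total charge less LOI = 250.0 pbw (the targets, summed, come to 250.0 pbw; the stated basis being 250.0 pbw — a pure rounding effect).
Batch total: Σ batch = 273.4 pbw; LOI loss = Σ batch·LOI = 23.43 pbw; glass ÷ batch gives a yield of 91.43%.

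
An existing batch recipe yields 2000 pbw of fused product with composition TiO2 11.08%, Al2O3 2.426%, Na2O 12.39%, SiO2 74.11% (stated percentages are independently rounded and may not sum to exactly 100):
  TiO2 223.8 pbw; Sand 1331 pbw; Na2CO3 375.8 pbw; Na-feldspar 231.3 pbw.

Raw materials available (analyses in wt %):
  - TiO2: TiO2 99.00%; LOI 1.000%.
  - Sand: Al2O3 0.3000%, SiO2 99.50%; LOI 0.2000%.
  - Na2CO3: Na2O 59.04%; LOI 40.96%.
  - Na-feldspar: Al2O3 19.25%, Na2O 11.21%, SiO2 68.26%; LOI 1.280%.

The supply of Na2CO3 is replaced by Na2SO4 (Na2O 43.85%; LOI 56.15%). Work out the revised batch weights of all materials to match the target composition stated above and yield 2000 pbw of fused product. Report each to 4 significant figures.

Revised batch per 2000 pbw fused product:
  TiO2: 223.8 pbw
  Sand: 1331 pbw
  Na2SO4: 506.0 pbw
  Na-feldspar: 231.3 pbw
Total batch = 2292 pbw; LOI loss = 292.0 pbw

Working values are shown rounded to four significant figures when written out — all arithmetic keeps full precision end to end — every reported number is rounded once only. Derived quantities are carried starting from the weights per 2000 pbw of glass in full float precision (the totals, ignition loss, net glass mass, four oxide percentages, yield) exactly as shown in the problem or answer text.
Per-oxide target masses for 2000 pbw fused product:
  TiO2: 11.08% × 2000 = 221.6 pbw
  Al2O3: 2.426% × 2000 = 48.52 pbw
  Na2O: 12.39% × 2000 = 247.8 pbw
  SiO2: 74.11% × 2000 = 1482 pbw
Per-oxide balance check on the weights just shown, for the quoted basis mass (sums match the target masses exact up to rounding of places):
  TiO2: 223.8·0.9900 = 221.6 pbw (target 221.6 pbw)
  Al2O3: 1331·0.003000 + 231.3·0.1925 = 48.52 pbw (target 48.52 pbw)
  Na2O: 506.0·0.4385 + 231.3·0.1121 = 247.8 pbw (target 247.8 pbw)
  SiO2: 1331·0.9950 + 231.3·0.6826 = 1482 pbw (target 1482 pbw)
Consistency of the glass mass: batch total minus LOI = 2000 pbw (the targets, summed, come to 2000 pbw; against the stated basis, 2000 pbw — differing by rounding only).
Total batch = Σ batch = 2292 pbw; ignition loss, Σ(batch × LOI) = 292.0 pbw; yield, glass over the total, = 87.26%.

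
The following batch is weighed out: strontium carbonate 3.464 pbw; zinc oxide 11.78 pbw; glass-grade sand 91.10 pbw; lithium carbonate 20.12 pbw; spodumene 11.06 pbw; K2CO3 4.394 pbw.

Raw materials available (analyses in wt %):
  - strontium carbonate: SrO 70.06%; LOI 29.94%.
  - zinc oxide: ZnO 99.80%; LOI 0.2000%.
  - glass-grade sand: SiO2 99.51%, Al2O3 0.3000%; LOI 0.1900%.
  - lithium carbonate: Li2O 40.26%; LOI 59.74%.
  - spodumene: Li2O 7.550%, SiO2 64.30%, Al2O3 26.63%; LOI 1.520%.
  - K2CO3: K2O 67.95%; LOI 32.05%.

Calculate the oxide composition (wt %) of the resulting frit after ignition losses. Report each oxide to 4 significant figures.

Every computation holds full float precision through the solve; intermediates are shown rounded off to 4 significant digits on the page — each reported number is rounded once only. The derived quantities are carried at exact precision (the yield, totals, ignition loss, glass mass, the six compositions) from the weighed amounts per 127.1 pbw of glass as they appear in question or answer.
Mass of each oxide from the mix:
  Li2O: 20.12·0.4026 + 11.06·0.07550 = 8.935 pbw
  SiO2: 91.10·0.9951 + 11.06·0.6430 = 97.77 pbw
  Al2O3: 91.10·0.003000 + 11.06·0.2663 = 3.219 pbw
  SrO: 3.464·0.7006 = 2.427 pbw
  ZnO: 11.78·0.9980 = 11.76 pbw
  K2O: 4.394·0.6795 = 2.986 pbw
LOI: 3.464·0.2994 + 11.78·0.002000 + 91.10·0.001900 + 20.12·0.5974 + 11.06·0.01520 + 4.394·0.3205 = 14.83 pbw
batch − LOI leaves glass = 141.9 − 14.83 = 127.1 pbw (consistent with Σ oxide mass)
each wt % is 100 × oxide ÷ glass

Glass mass = 127.1 pbw (batch 141.9 − LOI 14.83).
Composition: Li2O 7.031%, SiO2 76.93%, Al2O3 2.533%, SrO 1.910%, ZnO 9.251%, K2O 2.349%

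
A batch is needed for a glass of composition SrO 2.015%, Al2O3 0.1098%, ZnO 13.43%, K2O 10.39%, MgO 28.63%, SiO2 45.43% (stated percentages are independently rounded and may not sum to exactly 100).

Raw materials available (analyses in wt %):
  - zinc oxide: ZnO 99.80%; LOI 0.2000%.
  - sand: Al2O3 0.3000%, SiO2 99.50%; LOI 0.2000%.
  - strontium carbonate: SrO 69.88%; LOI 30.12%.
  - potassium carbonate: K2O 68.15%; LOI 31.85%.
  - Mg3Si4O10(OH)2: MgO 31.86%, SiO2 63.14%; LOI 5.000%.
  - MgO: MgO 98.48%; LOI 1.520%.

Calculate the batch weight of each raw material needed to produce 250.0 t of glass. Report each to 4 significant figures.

Batch per 250.0 t glass:
  zinc oxide: 33.64 t
  sand: 91.50 t
  strontium carbonate: 7.209 t
  potassium carbonate: 38.11 t
  Mg3Si4O10(OH)2: 35.69 t
  MgO: 61.13 t
Total batch = 267.3 t; LOI loss = 17.27 t; yield = 93.54%

All internal work runs at full float precision throughout. Values along the way are printed with 4-significant-digit rounding in the working; each reported number takes just one rounding — all derived quantities are computed from the weighed amounts at 250.0 t of glass at full float precision (glass mass, the yield, LOI, six oxide percentages, totals), as they appear in the question or the answer.
Per-oxide target masses for 250.0 t glass:
  SrO: 2.015% × 250.0 = 5.038 t
  Al2O3: 0.1098% × 250.0 = 0.2745 t
  ZnO: 13.43% × 250.0 = 33.58 t
  K2O: 10.39% × 250.0 = 25.98 t
  MgO: 28.63% × 250.0 = 71.58 t
  SiO2: 45.43% × 250.0 = 113.6 t
Mass-balance tally per oxide per the reported batch figures, at the basis given (each sum matches its target mass net of answer rounding effects):
  SrO: 7.209·0.6988 = 5.038 t (target 5.038 t)
  Al2O3: 91.50·0.003000 = 0.2745 t (target 0.2745 t)
  ZnO: 33.64·0.9980 = 33.57 t (target 33.58 t)
  K2O: 38.11·0.6815 = 25.97 t (target 25.98 t)
  MgO: 35.69·0.3186 + 61.13·0.9848 = 71.57 t (target 71.58 t)
  SiO2: 91.50·0.9950 + 35.69·0.6314 = 113.6 t (target 113.6 t)
Consistency of the glass mass: Σ batch − LOI loss = 250.0 t (per-oxide target masses sum to 250.0 t; the stated basis being 250.0 t — rounding explains the deltas).
Batch grand total — Σ batch = 267.3 t; ignition loss, Σ(batch × LOI) = 17.27 t; as yield: glass ÷ batch → 93.54%.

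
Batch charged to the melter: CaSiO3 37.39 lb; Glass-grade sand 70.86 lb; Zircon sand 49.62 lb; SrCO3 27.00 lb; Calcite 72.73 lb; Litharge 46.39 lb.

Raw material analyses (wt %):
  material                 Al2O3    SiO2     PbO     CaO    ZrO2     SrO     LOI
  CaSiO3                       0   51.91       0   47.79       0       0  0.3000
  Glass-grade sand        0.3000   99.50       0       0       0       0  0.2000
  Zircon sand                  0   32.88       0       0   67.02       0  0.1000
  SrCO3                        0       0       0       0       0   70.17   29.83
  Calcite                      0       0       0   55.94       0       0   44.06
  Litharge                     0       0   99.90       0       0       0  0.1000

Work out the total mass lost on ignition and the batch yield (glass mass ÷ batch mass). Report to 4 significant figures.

LOI loss = 40.45 lb; glass = 263.5 lb; yield = 86.69%

Each numeric step holds exact precision at every stage; values along the way appear, with 4-significant-digit rounding, in the working — every reported result is rounded just once; the derived quantities (six oxide percentages, the totals, net glass mass, yield, ignition loss) are recomputed using the weight values for 263.5 lb of glass at full float precision, as given in the problem or answer text.
Loss on ignition, line by line:
  CaSiO3: 37.39 × 0.003000 = 0.1122 lb
  Glass-grade sand: 70.86 × 0.002000 = 0.1417 lb
  Zircon sand: 49.62 × 0.001000 = 0.04962 lb
  SrCO3: 27.00 × 0.2983 = 8.054 lb
  Calcite: 72.73 × 0.4406 = 32.04 lb
  Litharge: 46.39 × 0.001000 = 0.04639 lb
Total LOI = 40.45 lb
Glass = batch − LOI = 304.0 − 40.45 = 263.5 lb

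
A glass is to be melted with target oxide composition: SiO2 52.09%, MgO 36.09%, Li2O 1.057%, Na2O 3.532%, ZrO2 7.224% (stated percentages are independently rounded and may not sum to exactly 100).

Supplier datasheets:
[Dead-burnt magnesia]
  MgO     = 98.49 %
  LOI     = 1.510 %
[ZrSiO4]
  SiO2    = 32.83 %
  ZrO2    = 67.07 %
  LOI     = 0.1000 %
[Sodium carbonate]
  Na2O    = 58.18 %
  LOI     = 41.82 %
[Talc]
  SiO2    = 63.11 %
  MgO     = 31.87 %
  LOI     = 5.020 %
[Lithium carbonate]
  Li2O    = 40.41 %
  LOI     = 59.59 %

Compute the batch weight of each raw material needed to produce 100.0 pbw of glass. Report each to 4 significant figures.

Exact precision is held at all times; working values are shown rounded off to 4 significant figures across the worked steps — each reported number is rounded a single time; all derived quantities, including ignition loss, the yield, five oxide percentages, totals, glass mass, are rebuilt from the batch weights on 100.0 pbw of glass at full float precision as they appear in the problem or answer text.
Oxide-by-oxide targets in 100.0 pbw glass:
  SiO2: 52.09% × 100.0 = 52.09 pbw
  MgO: 36.09% × 100.0 = 36.09 pbw
  Li2O: 1.057% × 100.0 = 1.057 pbw
  Na2O: 3.532% × 100.0 = 3.532 pbw
  ZrO2: 7.224% × 100.0 = 7.224 pbw
Balance tally, oxide-wise, working from each reported weight, relative to the basis at hand (target by target, the sums agree net of answer rounding effects):
  SiO2: 10.77·0.3283 + 76.94·0.6311 = 52.09 pbw (target 52.09 pbw)
  MgO: 11.75·0.9849 + 76.94·0.3187 = 36.09 pbw (target 36.09 pbw)
  Li2O: 2.616·0.4041 = 1.057 pbw (target 1.057 pbw)
  Na2O: 6.071·0.5818 = 3.532 pbw (target 3.532 pbw)
  ZrO2: 10.77·0.6707 = 7.223 pbw (target 7.224 pbw)
Mass balance on the glass: whole batch net of LOI = 100.0 pbw (the targets, summed, come to 99.99 pbw; versus the stated basis of 100.0 pbw — any gap is answer rounding).
Total batch = Σ batch = 108.1 pbw; ignition loss, Σ(batch × LOI) = 8.148 pbw; yield = glass ÷ total batch = 92.47%.

Batch per 100.0 pbw glass:
  Dead-burnt magnesia: 11.75 pbw
  ZrSiO4: 10.77 pbw
  Sodium carbonate: 6.071 pbw
  Talc: 76.94 pbw
  Lithium carbonate: 2.616 pbw
Total batch = 108.1 pbw; LOI loss = 8.148 pbw; yield = 92.47%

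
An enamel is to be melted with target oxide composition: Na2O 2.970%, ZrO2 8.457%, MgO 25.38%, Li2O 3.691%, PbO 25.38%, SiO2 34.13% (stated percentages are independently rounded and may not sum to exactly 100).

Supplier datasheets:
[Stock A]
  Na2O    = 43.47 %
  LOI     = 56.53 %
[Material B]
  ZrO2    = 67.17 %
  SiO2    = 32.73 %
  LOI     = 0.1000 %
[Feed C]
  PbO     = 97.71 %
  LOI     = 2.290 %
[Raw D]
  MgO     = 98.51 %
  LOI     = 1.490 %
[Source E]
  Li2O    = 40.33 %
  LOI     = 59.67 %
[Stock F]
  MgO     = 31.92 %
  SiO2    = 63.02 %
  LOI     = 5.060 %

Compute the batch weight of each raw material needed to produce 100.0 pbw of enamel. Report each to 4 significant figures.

Batch per 100.0 pbw enamel:
  Stock A: 6.832 pbw
  Material B: 12.59 pbw
  Feed C: 25.97 pbw
  Raw D: 10.33 pbw
  Source E: 9.152 pbw
  Stock F: 47.62 pbw
Total batch = 112.5 pbw; LOI loss = 12.49 pbw; yield = 88.89%

Mid-chain values appear, rounded to four significant figures, across the worked steps; the whole derivation carries full precision at each step — exactly one rounding goes into every reported value; all derived quantities (yield, net glass mass, LOI, the six compositions, totals) are re-derived in full float precision from the batch weights on 100.0 pbw of glass exactly as printed in the question or the answer.
Oxide mass targets, per 100.0 pbw enamel:
  Na2O: 2.970% × 100.0 = 2.970 pbw
  ZrO2: 8.457% × 100.0 = 8.457 pbw
  MgO: 25.38% × 100.0 = 25.38 pbw
  Li2O: 3.691% × 100.0 = 3.691 pbw
  PbO: 25.38% × 100.0 = 25.38 pbw
  SiO2: 34.13% × 100.0 = 34.13 pbw
Balance tally, oxide-wise, applying the batch weights above, relative to the basis at hand (each sum matches its target mass net of answer rounding effects):
  Na2O: 6.832·0.4347 = 2.970 pbw (target 2.970 pbw)
  ZrO2: 12.59·0.6717 = 8.457 pbw (target 8.457 pbw)
  MgO: 10.33·0.9851 + 47.62·0.3192 = 25.38 pbw (target 25.38 pbw)
  Li2O: 9.152·0.4033 = 3.691 pbw (target 3.691 pbw)
  PbO: 25.97·0.9771 = 25.38 pbw (target 25.38 pbw)
  SiO2: 12.59·0.3273 + 47.62·0.6302 = 34.13 pbw (target 34.13 pbw)
Mass balance on the glass: batch Σ − ignition loss = 100.0 pbw (summing oxide targets gives 100.0 pbw; with the basis standing at 100.0 pbw — deltas are rounding alone).
Whole-batch sum: Σ batch = 112.5 pbw; loss to ignition Σ batch·LOI = 12.49 pbw; yield = glass ÷ total batch = 88.89%.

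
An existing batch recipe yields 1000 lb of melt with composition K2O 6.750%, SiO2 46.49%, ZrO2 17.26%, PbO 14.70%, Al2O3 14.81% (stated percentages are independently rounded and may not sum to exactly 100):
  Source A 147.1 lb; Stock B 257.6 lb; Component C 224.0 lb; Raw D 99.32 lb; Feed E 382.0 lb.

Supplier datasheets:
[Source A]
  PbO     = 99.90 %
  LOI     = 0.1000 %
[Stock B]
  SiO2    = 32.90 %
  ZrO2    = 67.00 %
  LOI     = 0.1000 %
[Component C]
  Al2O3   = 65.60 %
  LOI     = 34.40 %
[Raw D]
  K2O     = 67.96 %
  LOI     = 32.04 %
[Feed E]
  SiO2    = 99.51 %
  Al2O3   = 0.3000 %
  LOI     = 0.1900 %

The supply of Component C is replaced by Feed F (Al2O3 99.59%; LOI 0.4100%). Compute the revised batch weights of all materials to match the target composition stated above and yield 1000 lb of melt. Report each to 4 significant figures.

The whole derivation maintains full float precision at each step. Intermediates are displayed with 4-significant-figure rounding on the page — each reported figure is rounded only once. The derived quantities (glass mass, the five compositions, LOI, yield, totals) are carried using the weight values on 1000 lb of glass in full float precision, as they appear in either problem or answer.
Oxide-by-oxide targets in 1000 lb melt:
  K2O: 6.750% × 1000 = 67.50 lb
  SiO2: 46.49% × 1000 = 464.9 lb
  ZrO2: 17.26% × 1000 = 172.6 lb
  PbO: 14.70% × 1000 = 147.0 lb
  Al2O3: 14.81% × 1000 = 148.1 lb
Checking each oxide sum per the reported batch figures, against the basis in use (oxide sums agree with the targets modulo rounding of the values):
  K2O: 99.32·0.6796 = 67.50 lb (target 67.50 lb)
  SiO2: 257.6·0.3290 + 382.0·0.9951 = 464.9 lb (target 464.9 lb)
  ZrO2: 257.6·0.6700 = 172.6 lb (target 172.6 lb)
  PbO: 147.1·0.9990 = 147.0 lb (target 147.0 lb)
  Al2O3: 147.6·0.9959 + 382.0·0.003000 = 148.1 lb (target 148.1 lb)
Mass balance on the glass: total charge less LOI = 1000 lb (per-oxide target masses sum to 1000 lb; the stated basis being 1000 lb — deltas are rounding alone).
Summing the batch: Σ batch = 1034 lb; ignition loss, Σ(batch × LOI) = 33.56 lb; yield: glass divided by total = 96.75%.

Revised batch per 1000 lb melt:
  Source A: 147.1 lb
  Stock B: 257.6 lb
  Feed F: 147.6 lb
  Raw D: 99.32 lb
  Feed E: 382.0 lb
Total batch = 1034 lb; LOI loss = 33.56 lb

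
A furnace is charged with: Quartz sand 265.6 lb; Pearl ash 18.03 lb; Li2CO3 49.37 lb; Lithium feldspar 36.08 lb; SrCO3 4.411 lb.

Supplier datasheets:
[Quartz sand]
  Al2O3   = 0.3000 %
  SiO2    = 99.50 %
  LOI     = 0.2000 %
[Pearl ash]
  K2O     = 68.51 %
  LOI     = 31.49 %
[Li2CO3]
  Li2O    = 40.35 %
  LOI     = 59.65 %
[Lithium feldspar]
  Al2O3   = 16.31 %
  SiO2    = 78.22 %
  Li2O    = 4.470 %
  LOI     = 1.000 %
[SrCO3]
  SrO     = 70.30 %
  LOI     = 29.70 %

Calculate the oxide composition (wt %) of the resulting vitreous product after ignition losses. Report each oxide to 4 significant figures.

Glass mass = 336.2 lb (batch 373.5 − LOI 37.33).
Composition: Al2O3 1.988%, K2O 3.675%, SiO2 87.01%, SrO 0.9225%, Li2O 6.406%

All internal work holds exact precision all the way through — in-progress results are shown (rounded to 4 significant digits) at each printed step. Every reported result is rounded a single time. Derived quantities, which include the totals, ignition loss, net glass mass, the yield, five oxide percentages, are re-derived in exact precision, precisely as stated by the question or the answer, from the batch weights per 336.2 lb of glass.
Per-oxide mass from batch:
  Al2O3: 265.6·0.003000 + 36.08·0.1631 = 6.681 lb
  K2O: 18.03·0.6851 = 12.35 lb
  SiO2: 265.6·0.9950 + 36.08·0.7822 = 292.5 lb
  SrO: 4.411·0.7030 = 3.101 lb
  Li2O: 49.37·0.4035 + 36.08·0.04470 = 21.53 lb
LOI: 265.6·0.002000 + 18.03·0.3149 + 49.37·0.5965 + 36.08·0.01000 + 4.411·0.2970 = 37.33 lb
batch − LOI leaves glass = 373.5 − 37.33 = 336.2 lb (consistent with Σ oxide mass)
each wt % is 100 × oxide ÷ glass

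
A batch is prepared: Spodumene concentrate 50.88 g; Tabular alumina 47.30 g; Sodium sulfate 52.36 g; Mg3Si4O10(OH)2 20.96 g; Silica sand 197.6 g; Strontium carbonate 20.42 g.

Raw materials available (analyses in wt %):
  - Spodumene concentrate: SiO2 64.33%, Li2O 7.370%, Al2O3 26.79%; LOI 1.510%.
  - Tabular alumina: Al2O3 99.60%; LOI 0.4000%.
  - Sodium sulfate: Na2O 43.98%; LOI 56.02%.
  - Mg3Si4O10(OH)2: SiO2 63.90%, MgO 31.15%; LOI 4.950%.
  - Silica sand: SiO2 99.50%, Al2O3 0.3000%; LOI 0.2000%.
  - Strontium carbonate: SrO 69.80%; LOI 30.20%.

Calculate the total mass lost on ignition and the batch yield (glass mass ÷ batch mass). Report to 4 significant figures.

LOI loss = 37.89 g; glass = 351.6 g; yield = 90.27%

Each numeric step runs at full precision through every step; values along the way appear (rounded to four significant digits) in the working. A single rounding completes each reported number. The derived quantities are computed using the weight values for 351.6 g of glass in full float precision (the six compositions, the totals, the yield, net glass mass, LOI) precisely as stated by question or answer.
Per-material ignition loss:
  Spodumene concentrate: 50.88 × 0.01510 = 0.7683 g
  Tabular alumina: 47.30 × 0.004000 = 0.1892 g
  Sodium sulfate: 52.36 × 0.5602 = 29.33 g
  Mg3Si4O10(OH)2: 20.96 × 0.04950 = 1.038 g
  Silica sand: 197.6 × 0.002000 = 0.3952 g
  Strontium carbonate: 20.42 × 0.3020 = 6.167 g
Total LOI = 37.89 g
Glass = batch − LOI = 389.5 − 37.89 = 351.6 g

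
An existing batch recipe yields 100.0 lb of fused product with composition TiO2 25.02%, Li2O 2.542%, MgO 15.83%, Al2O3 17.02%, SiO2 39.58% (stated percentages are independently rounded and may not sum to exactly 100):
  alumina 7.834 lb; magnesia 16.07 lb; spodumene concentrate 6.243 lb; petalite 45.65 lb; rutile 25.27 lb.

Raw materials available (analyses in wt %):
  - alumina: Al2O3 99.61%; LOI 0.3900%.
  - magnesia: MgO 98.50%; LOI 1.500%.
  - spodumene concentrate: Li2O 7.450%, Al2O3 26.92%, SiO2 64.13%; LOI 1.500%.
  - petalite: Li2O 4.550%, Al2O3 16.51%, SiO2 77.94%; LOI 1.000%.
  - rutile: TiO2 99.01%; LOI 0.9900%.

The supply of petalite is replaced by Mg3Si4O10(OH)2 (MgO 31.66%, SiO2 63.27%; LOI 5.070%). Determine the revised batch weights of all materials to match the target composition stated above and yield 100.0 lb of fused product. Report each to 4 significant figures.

Values along the way are rounded to 4 significant figures as shown. All arithmetic maintains exact precision through every step; every reported result takes just one rounding. The derived quantities (five oxide percentages, the totals, yield, LOI, glass mass) are rebuilt at full precision from the batch weights on 100.0 lb of glass, exactly as printed in either problem or answer.
Per-oxide target masses for 100.0 lb fused product:
  TiO2: 25.02% × 100.0 = 25.02 lb
  Li2O: 2.542% × 100.0 = 2.542 lb
  MgO: 15.83% × 100.0 = 15.83 lb
  Al2O3: 17.02% × 100.0 = 17.02 lb
  SiO2: 39.58% × 100.0 = 39.58 lb
Checking each oxide sum on the weights just shown, at the basis given (sum by sum, the targets are met within answer rounding):
  TiO2: 25.27·0.9901 = 25.02 lb (target 25.02 lb)
  Li2O: 34.12·0.07450 = 2.542 lb (target 2.542 lb)
  MgO: 7.080·0.9850 + 27.97·0.3166 = 15.83 lb (target 15.83 lb)
  Al2O3: 7.865·0.9961 + 34.12·0.2692 = 17.02 lb (target 17.02 lb)
  SiO2: 34.12·0.6413 + 27.97·0.6327 = 39.58 lb (target 39.58 lb)
Auditing the glass mass value: total charge less LOI = 99.99 lb (per-oxide target masses sum to 99.99 lb; with the basis standing at 100.0 lb — differing by rounding only).
Summing the batch: Σ batch = 102.3 lb; LOI loss = Σ batch·LOI = 2.317 lb; glass ÷ batch gives a yield of 97.74%.

Revised batch per 100.0 lb fused product:
  alumina: 7.865 lb
  magnesia: 7.080 lb
  spodumene concentrate: 34.12 lb
  Mg3Si4O10(OH)2: 27.97 lb
  rutile: 25.27 lb
Total batch = 102.3 lb; LOI loss = 2.317 lb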